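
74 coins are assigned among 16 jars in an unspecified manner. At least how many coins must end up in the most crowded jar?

5

By the pigeonhole principle, the 16 jars are the holes and the 74 coins are the pigeons.
If every jar held at most 4 coins, the total would be at most 16 × 4 = 64, which is less than 74.
So some jar holds at least ⌈74/16⌉ = 5 coins.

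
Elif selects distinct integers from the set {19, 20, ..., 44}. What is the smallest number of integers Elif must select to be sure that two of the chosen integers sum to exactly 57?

Two chosen integers sum to 57 exactly when both halves of some pair {x, 57−x} with 19 ≤ x ≤ 57−x ≤ 38 are chosen — 10 such pairs.
The remaining 6 elements (those with no distinct partner in range) can never complete a 57-sum, so the worst case takes all of them and one from each pair: 6 + 10 = 16.
By the pigeonhole principle, the 17th integer has to be the second member of some pair, so 16 + 1 = 17.

17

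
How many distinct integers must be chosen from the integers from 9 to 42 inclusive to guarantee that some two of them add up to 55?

20

Two chosen integers sum to 55 exactly when both halves of some pair {x, 55−x} with 13 ≤ x ≤ 55−x ≤ 42 are chosen — 15 such pairs.
The remaining 4 elements (those with no distinct partner in range) can never complete a 55-sum, so the worst case takes all of them and one from each pair: 4 + 15 = 19.
The 20th integer has to be the second member of some pair, so 19 + 1 = 20.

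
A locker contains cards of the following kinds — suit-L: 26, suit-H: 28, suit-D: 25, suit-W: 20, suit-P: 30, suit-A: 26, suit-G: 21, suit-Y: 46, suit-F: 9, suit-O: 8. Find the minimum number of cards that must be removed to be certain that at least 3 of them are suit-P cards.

In the worst case for collecting suit-P cards, every non-suit-P card comes out first.
There are 26 + 28 + 25 + 20 + 26 + 21 + 46 + 9 + 8 = 209 non-suit-P cards altogether.
After those, each further card must be suit-P, so 209 + 3 = 212 draws guarantee 3 suit-P cards.

212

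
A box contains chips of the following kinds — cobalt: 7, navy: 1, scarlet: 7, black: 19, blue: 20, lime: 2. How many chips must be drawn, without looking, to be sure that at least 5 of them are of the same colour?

The 6 colours are the holes; the chips drawn are the pigeons.
To avoid 5 of any one colour, the worst case takes at most 4 of each colour, or every chip of a colour that has fewer than 4.
That gives 4 + 1 + 4 + 4 + 4 + 2 = 19 chips with no colour reaching 5.
The next chip forces some colour to 5, so 19 + 1 = 20.

20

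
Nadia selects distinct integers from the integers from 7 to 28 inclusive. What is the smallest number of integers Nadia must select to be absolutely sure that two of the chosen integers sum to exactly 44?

Two chosen integers sum to 44 exactly when both halves of some pair {x, 44−x} with 16 ≤ x ≤ 44−x ≤ 28 are chosen — 6 such pairs.
The remaining 10 elements (those with no distinct partner in range) can never complete a 44-sum, so the worst case takes all of them and one from each pair: 10 + 6 = 16.
Pigeonhole: the 17th integer has to be the second member of some pair, so 16 + 1 = 17.

17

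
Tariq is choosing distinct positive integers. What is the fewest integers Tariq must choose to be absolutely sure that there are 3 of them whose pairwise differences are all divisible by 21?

43

Integers whose pairwise differences are multiples of 21 are exactly those sharing a remainder mod 21. The 21 residue classes mod 21 are the pigeonholes.
With 42 integers one could put 2 in each residue class and have no class reach 3.
The 43rd integer pushes some class to 3, so 21·2 + 1 = 43.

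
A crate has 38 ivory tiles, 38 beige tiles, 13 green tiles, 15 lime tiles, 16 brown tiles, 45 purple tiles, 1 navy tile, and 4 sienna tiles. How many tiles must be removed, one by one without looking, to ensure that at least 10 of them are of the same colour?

An adversary could hand out at most 9 tiles per colour (navy, sienna run out sooner): 9 + 9 + 9 + 9 + 9 + 9 + 1 + 4 = 59 tiles and still no colour has 10.
One more tile lands in a colour already at 9, so 60 draws are enough and 59 are not.

60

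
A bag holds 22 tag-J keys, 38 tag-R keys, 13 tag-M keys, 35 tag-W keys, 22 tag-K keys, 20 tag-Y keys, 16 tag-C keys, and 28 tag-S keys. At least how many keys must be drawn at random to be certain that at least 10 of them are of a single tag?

An adversary could hand out at most 9 keys per tag: 9 + 9 + 9 + 9 + 9 + 9 + 9 + 9 = 72 keys and still no tag has 10.
By pigeonhole, one more key lands in a tag already at 9, so 73 draws are enough and 72 are not.

73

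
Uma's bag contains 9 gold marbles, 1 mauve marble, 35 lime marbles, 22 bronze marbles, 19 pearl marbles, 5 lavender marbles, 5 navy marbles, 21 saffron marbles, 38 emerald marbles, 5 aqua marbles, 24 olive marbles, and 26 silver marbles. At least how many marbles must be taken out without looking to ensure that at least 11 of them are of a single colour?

Pigeonhole: the 12 colours are the holes; the marbles drawn are the pigeons.
To avoid 11 of any one colour, the worst case takes at most 10 of each colour, or every marble of a colour that has fewer than 10.
That gives 9 + 1 + 10 + 10 + 10 + 5 + 5 + 10 + 10 + 5 + 10 + 10 = 95 marbles with no colour reaching 11.
The next marble forces some colour to 11, so 95 + 1 = 96.

96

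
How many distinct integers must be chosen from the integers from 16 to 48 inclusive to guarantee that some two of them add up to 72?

Two chosen integers sum to 72 exactly when both halves of some pair {x, 72−x} with 24 ≤ x ≤ 72−x ≤ 48 are chosen — 12 such pairs.
The remaining 9 elements (those with no distinct partner in range) can never complete a 72-sum, so the worst case takes all of them and one from each pair: 9 + 12 = 21.
The 22nd integer has to be the second member of some pair, so 21 + 1 = 22.

22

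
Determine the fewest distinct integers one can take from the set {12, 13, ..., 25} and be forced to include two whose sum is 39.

9

A set avoiding the sum 39 can contain at most one of each pair {x, 39−x}, plus the 2 elements whose complement lies outside the range.
The integers 12, …, 19 (8 of them) are such a set: any two sum to at least 12+13 = 25 and at most 18+19 = 37 < 39.
Any 9th integer completes one of the 6 pairs, so 9 choices force a sum of 39.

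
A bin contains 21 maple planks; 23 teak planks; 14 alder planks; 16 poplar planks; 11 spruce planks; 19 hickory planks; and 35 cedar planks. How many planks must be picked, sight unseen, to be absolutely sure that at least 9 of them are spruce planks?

In the worst case for collecting spruce planks, every non-spruce plank comes out first.
There are 21 + 23 + 14 + 16 + 19 + 35 = 128 non-spruce planks altogether.
After those, each further plank must be spruce, so 128 + 9 = 137 draws guarantee 9 spruce planks.

137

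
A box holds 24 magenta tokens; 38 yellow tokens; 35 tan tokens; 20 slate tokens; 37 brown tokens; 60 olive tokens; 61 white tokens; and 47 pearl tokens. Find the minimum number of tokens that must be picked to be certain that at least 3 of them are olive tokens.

In the worst case for collecting olive tokens, every non-olive token comes out first.
There are 24 + 38 + 35 + 20 + 37 + 61 + 47 = 262 non-olive tokens altogether.
After those, each further token must be olive, so 262 + 3 = 265 draws guarantee 3 olive tokens.

265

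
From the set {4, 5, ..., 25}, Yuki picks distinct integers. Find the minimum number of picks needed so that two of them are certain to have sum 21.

16

Two chosen integers sum to 21 exactly when both halves of some pair {x, 21−x} with 4 ≤ x ≤ 21−x ≤ 17 are chosen — 7 such pairs.
The remaining 8 elements (those with no distinct partner in range) can never complete a 21-sum, so the worst case takes all of them and one from each pair: 8 + 7 = 15.
By the pigeonhole principle, the 16th integer has to be the second member of some pair, so 15 + 1 = 16.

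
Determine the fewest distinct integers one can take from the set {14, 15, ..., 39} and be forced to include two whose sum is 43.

Two chosen integers sum to 43 exactly when both halves of some pair {x, 43−x} with 14 ≤ x ≤ 43−x ≤ 29 are chosen — 8 such pairs.
The remaining 10 elements (those with no distinct partner in range) can never complete a 43-sum, so the worst case takes all of them and one from each pair: 10 + 8 = 18.
The 19th integer has to be the second member of some pair, so 18 + 1 = 19.

19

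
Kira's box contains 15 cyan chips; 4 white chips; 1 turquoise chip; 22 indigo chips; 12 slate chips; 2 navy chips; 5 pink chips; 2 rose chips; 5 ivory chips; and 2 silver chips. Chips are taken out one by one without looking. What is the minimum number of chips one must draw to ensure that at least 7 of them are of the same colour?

40

An adversary could hand out at most 6 chips per colour (7 colours run out sooner): 6 + 4 + 1 + 6 + 6 + 2 + 5 + 2 + 5 + 2 = 39 chips and still no colour has 7.
By the pigeonhole principle, one more chip lands in a colour already at 6, so 40 draws are enough and 39 are not.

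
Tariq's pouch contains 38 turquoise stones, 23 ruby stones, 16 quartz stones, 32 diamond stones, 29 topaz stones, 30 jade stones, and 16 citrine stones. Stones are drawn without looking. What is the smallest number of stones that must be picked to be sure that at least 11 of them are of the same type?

An adversary could hand out at most 10 stones per type: 10 + 10 + 10 + 10 + 10 + 10 + 10 = 70 stones and still no type has 11.
By the pigeonhole principle, one more stone lands in a type already at 10, so 71 draws are enough and 70 are not.

71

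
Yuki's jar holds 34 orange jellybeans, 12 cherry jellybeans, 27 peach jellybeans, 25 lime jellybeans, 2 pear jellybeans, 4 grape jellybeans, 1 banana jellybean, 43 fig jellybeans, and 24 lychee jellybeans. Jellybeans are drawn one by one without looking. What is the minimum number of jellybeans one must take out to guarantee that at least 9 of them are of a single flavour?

Put each drawn jellybean into a box by flavour. The largest draw with every box below 9 takes min(count, 8) from each flavour; flavours with fewer than 8 contribute all they have.
Σ min(cᵢ, 8) = 8 + 8 + 8 + 8 + 2 + 4 + 1 + 8 + 8 = 55.
Draw number 55 + 1 = 56 must push one box to 9.

56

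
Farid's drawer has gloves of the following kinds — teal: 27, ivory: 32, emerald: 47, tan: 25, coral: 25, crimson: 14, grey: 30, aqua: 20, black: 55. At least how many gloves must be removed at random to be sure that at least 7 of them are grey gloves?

252

In the worst case for collecting grey gloves, every non-grey glove comes out first.
There are 27 + 32 + 47 + 25 + 25 + 14 + 20 + 55 = 245 non-grey gloves altogether.
After those, each further glove must be grey, so 245 + 7 = 252 draws guarantee 7 grey gloves.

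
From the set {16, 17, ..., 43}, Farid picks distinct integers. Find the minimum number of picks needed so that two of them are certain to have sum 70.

Two chosen integers sum to 70 exactly when both halves of some pair {x, 70−x} with 27 ≤ x ≤ 70−x ≤ 43 are chosen — 8 such pairs.
The remaining 12 elements (those with no distinct partner in range) can never complete a 70-sum, so the worst case takes all of them and one from each pair: 12 + 8 = 20.
The 21st integer has to be the second member of some pair, so 20 + 1 = 21.

21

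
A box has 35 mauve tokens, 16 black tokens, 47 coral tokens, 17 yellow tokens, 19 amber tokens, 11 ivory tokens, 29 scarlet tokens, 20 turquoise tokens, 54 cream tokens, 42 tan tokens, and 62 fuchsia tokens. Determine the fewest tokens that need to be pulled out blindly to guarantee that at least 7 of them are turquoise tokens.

In the worst case for collecting turquoise tokens, every non-turquoise token comes out first.
There are 35 + 16 + 47 + 17 + 19 + 11 + 29 + 54 + 42 + 62 = 332 non-turquoise tokens altogether.
After those, each further token must be turquoise, so 332 + 7 = 339 draws guarantee 7 turquoise tokens.

339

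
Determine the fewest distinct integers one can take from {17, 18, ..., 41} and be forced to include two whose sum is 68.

A set avoiding the sum 68 can contain at most one of each pair {x, 68−x}, plus the 11 elements whose complement lies outside the range or equal to its own complement.
The integers 17, …, 34 (18 of them) are such a set: any two sum to at least 17+18 = 35 and at most 33+34 = 67 < 68.
Pigeonhole: any 19th integer completes one of the 7 pairs, so 19 choices force a sum of 68.

19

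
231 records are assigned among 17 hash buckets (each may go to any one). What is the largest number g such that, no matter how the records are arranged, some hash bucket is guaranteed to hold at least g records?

14

The 17 hash buckets are the holes and the 231 records are the pigeons.
If every hash bucket held at most 13 records, the total would be at most 17 × 13 = 221, which is less than 231.
So some hash bucket holds at least ⌈231/17⌉ = 14 records.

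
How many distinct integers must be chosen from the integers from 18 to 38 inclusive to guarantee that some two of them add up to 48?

16

Two chosen integers sum to 48 exactly when both halves of some pair {x, 48−x} with 18 ≤ x ≤ 48−x ≤ 30 are chosen — 6 such pairs.
The remaining 9 elements (those with no distinct partner in range) can never complete a 48-sum, so the worst case takes all of them and one from each pair: 9 + 6 = 15.
Pigeonhole: the 16th integer has to be the second member of some pair, so 15 + 1 = 16.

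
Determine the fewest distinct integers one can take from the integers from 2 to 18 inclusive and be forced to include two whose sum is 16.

12

A set avoiding the sum 16 can contain at most one of each pair {x, 16−x}, plus the 5 elements whose complement lies outside the range or equal to its own complement.
The integers 8, …, 18 (11 of them) are such a set: any two sum to at least 8+9 = 17 > 16.
Pigeonhole: any 12th integer completes one of the 6 pairs, so 12 choices force a sum of 16.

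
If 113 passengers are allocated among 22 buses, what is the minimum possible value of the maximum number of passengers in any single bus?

6

Pigeonhole: the 22 buses are the holes and the 113 passengers are the pigeons.
If every bus held at most 5 passengers, the total would be at most 22 × 5 = 110, which is less than 113.
So some bus holds at least ⌈113/22⌉ = 6 passengers.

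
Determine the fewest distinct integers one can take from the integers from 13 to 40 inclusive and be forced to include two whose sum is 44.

20

Group the elements by complementary pair {x, 44−x}: {13,31}, {14,30}, {15,29}, …, giving 9 two-element pairs, the single value 22 (it cannot pair with itself since the integers are distinct), and 9 integers whose partner 44−x falls outside [13,40].
By pigeonhole, treating each of those 19 groups as a pigeonhole, one can pick one integer per group — 19 integers — with no two summing to 44.
The 20th integer lands in an occupied pair, forcing a sum of 44.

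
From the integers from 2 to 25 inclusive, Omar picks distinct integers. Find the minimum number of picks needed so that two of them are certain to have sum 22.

Two chosen integers sum to 22 exactly when both halves of some pair {x, 22−x} with 2 ≤ x ≤ 22−x ≤ 20 are chosen — 9 such pairs.
The remaining 6 elements (those with no distinct partner in range) can never complete a 22-sum, so the worst case takes all of them and one from each pair: 6 + 9 = 15.
The 16th integer has to be the second member of some pair, so 15 + 1 = 16.

16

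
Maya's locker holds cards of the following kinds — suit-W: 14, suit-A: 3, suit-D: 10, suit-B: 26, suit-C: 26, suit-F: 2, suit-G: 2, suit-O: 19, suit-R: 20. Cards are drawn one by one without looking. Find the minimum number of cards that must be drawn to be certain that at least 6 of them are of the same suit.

38

An adversary could hand out at most 5 cards per suit (suit-A, suit-F, suit-G run out sooner): 5 + 3 + 5 + 5 + 5 + 2 + 2 + 5 + 5 = 37 cards and still no suit has 6.
By the pigeonhole principle, one more card lands in a suit already at 5, so 38 draws are enough and 37 are not.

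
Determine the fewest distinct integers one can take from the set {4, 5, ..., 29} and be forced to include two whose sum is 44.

Group the elements by complementary pair {x, 44−x}: {15,29}, {16,28}, {17,27}, …, giving 7 two-element pairs; the single value 22 (it cannot pair with itself since the integers are distinct); and 11 integers whose partner 44−x falls outside [4,29].
Treating each of those 19 groups as a pigeonhole, one can pick one integer per group — 19 integers — with no two summing to 44.
The 20th integer lands in an occupied pair, forcing a sum of 44.

20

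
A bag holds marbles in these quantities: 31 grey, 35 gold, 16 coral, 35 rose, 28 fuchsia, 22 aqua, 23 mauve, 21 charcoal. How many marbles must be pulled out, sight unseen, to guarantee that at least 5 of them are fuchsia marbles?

In the worst case for collecting fuchsia marbles, every non-fuchsia marble comes out first.
There are 31 + 35 + 16 + 35 + 22 + 23 + 21 = 183 non-fuchsia marbles altogether.
After those, each further marble must be fuchsia, so 183 + 5 = 188 draws guarantee 5 fuchsia marbles.

188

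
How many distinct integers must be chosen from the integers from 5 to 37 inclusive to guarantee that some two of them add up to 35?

21

Two chosen integers sum to 35 exactly when both halves of some pair {x, 35−x} with 5 ≤ x ≤ 35−x ≤ 30 are chosen — 13 such pairs.
The remaining 7 elements (those with no distinct partner in range) can never complete a 35-sum, so the worst case takes all of them and one from each pair: 7 + 13 = 20.
The 21st integer has to be the second member of some pair, so 20 + 1 = 21.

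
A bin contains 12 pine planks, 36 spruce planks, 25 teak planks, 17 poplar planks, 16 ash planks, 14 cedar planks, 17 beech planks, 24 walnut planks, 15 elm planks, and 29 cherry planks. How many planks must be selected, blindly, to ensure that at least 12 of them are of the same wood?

111

By the pigeonhole principle, put each drawn plank into a box by wood. The largest draw with every box below 12 takes min(count, 11) from each wood.
Σ min(cᵢ, 11) = 11 + 11 + 11 + 11 + 11 + 11 + 11 + 11 + 11 + 11 = 110.
Draw number 110 + 1 = 111 must push one box to 12.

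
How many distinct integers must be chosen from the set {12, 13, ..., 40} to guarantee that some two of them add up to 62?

21

A set avoiding the sum 62 can contain at most one of each pair {x, 62−x}, plus the 11 elements whose complement lies outside the range or equal to its own complement.
The integers 12, …, 31 (20 of them) are such a set: any two sum to at least 12+13 = 25 and at most 30+31 = 61 < 62.
By pigeonhole, any 21st integer completes one of the 9 pairs, so 21 choices force a sum of 62.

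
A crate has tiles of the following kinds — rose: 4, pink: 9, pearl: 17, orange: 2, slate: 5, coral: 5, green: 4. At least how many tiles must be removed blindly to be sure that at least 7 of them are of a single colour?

The 7 colours are the holes; the tiles drawn are the pigeons.
To avoid 7 of any one colour, the worst case takes at most 6 of each colour, or every tile of a colour that has fewer than 6.
That gives 4 + 6 + 6 + 2 + 5 + 5 + 4 = 32 tiles with no colour reaching 7.
The next tile forces some colour to 7, so 32 + 1 = 33.

33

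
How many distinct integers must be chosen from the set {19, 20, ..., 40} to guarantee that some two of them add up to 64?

Two chosen integers sum to 64 exactly when both halves of some pair {x, 64−x} with 24 ≤ x ≤ 64−x ≤ 40 are chosen — 8 such pairs.
The remaining 6 elements (those with no distinct partner in range) can never complete a 64-sum, so the worst case takes all of them and one from each pair: 6 + 8 = 14.
By pigeonhole, the 15th integer has to be the second member of some pair, so 14 + 1 = 15.

15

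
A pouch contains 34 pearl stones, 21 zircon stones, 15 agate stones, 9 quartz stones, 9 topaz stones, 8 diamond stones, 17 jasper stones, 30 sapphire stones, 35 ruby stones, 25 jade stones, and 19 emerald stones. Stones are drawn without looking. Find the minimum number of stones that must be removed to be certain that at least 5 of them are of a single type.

Pigeonhole: put each drawn stone into a box by type. The largest draw with every box below 5 takes min(count, 4) from each type.
Σ min(cᵢ, 4) = 4 + 4 + 4 + 4 + 4 + 4 + 4 + 4 + 4 + 4 + 4 = 44.
Draw number 44 + 1 = 45 must push one box to 5.

45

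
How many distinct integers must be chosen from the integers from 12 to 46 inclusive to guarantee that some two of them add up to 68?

A set avoiding the sum 68 can contain at most one of each pair {x, 68−x}, plus the 11 elements whose complement lies outside the range or equal to its own complement.
The integers 12, …, 34 (23 of them) are such a set: any two sum to at least 12+13 = 25 and at most 33+34 = 67 < 68.
By the pigeonhole principle, any 24th integer completes one of the 12 pairs, so 24 choices force a sum of 68.

24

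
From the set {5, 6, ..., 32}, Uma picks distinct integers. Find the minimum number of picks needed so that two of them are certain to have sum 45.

Group the elements by complementary pair {x, 45−x}: {13,32}, {14,31}, {15,30}, …, giving 10 two-element pairs and 8 integers whose partner 45−x falls outside [5,32].
By the pigeonhole principle, treating each of those 18 groups as a pigeonhole, one can pick one integer per group — 18 integers — with no two summing to 45.
The 19th integer lands in an occupied pair, forcing a sum of 45.

19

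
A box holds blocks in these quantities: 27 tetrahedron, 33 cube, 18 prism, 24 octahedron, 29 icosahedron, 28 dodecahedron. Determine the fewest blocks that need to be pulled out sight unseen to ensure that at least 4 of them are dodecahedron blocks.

135

In the worst case for collecting dodecahedron blocks, every non-dodecahedron block comes out first.
There are 27 + 33 + 18 + 24 + 29 = 131 non-dodecahedron blocks altogether.
After those, each further block must be dodecahedron, so 131 + 4 = 135 draws guarantee 4 dodecahedron blocks.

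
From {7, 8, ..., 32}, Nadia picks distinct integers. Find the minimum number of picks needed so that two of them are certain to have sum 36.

A set avoiding the sum 36 can contain at most one of each pair {x, 36−x}, plus the 4 elements whose complement lies outside the range or equal to its own complement.
The integers 18, …, 32 (15 of them) are such a set: any two sum to at least 18+19 = 37 > 36.
By pigeonhole, any 16th integer completes one of the 11 pairs, so 16 choices force a sum of 36.

16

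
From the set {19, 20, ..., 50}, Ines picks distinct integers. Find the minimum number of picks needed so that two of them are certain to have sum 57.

23

Group the elements by complementary pair {x, 57−x}: {19,38}, {20,37}, {21,36}, …, giving 10 two-element pairs and 12 integers whose partner 57−x falls outside [19,50].
Treating each of those 22 groups as a pigeonhole, one can pick one integer per group — 22 integers — with no two summing to 57.
The 23rd integer lands in an occupied pair, forcing a sum of 57.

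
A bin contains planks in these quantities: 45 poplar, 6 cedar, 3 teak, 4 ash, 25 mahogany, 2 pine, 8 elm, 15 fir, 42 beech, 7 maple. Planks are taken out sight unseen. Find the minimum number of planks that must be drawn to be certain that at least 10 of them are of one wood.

Put each drawn plank into a box by wood. The largest draw with every box below 10 takes min(count, 9) from each wood; woods with fewer than 9 contribute all they have.
Σ min(cᵢ, 9) = 9 + 6 + 3 + 4 + 9 + 2 + 8 + 9 + 9 + 7 = 66.
Draw number 66 + 1 = 67 must push one box to 10.

67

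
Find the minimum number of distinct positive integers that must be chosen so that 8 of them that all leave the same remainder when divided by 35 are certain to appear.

The 35 residue classes mod 35 are the pigeonholes.
With 245 integers one could put 7 in each residue class and have no class reach 8.
The 246th integer pushes some class to 8, so 35·7 + 1 = 246.

246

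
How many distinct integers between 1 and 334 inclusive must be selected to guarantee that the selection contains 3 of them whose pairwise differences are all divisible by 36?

73

Integers whose pairwise differences are multiples of 36 are exactly those sharing a remainder mod 36. The 36 residue classes mod 36 are the pigeonholes.
With 72 integers one could put 2 in each residue class and have no class reach 3.
The 73rd integer pushes some class to 3, so 36·2 + 1 = 73.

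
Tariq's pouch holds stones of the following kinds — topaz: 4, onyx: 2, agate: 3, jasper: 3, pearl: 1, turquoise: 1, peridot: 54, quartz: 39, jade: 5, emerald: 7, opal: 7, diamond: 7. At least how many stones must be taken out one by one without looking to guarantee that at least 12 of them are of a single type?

63

By the pigeonhole principle, the 12 types are the holes; the stones drawn are the pigeons.
To avoid 12 of any one type, the worst case takes at most 11 of each type, or every stone of a type that has fewer than 11.
That gives 4 + 2 + 3 + 3 + 1 + 1 + 11 + 11 + 5 + 7 + 7 + 7 = 62 stones with no type reaching 12.
The next stone forces some type to 12, so 62 + 1 = 63.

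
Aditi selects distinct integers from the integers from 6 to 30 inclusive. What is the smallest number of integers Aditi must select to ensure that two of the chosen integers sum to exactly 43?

17

Two chosen integers sum to 43 exactly when both halves of some pair {x, 43−x} with 13 ≤ x ≤ 43−x ≤ 30 are chosen — 9 such pairs.
The remaining 7 elements (those with no distinct partner in range) can never complete a 43-sum, so the worst case takes all of them and one from each pair: 7 + 9 = 16.
Pigeonhole: the 17th integer has to be the second member of some pair, so 16 + 1 = 17.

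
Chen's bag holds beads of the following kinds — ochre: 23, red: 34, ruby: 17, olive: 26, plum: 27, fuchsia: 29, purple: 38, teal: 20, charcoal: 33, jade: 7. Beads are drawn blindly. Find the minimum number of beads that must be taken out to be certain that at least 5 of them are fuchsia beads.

230

In the worst case for collecting fuchsia beads, every non-fuchsia bead comes out first.
There are 23 + 34 + 17 + 26 + 27 + 38 + 20 + 33 + 7 = 225 non-fuchsia beads altogether.
After those, each further bead must be fuchsia, so 225 + 5 = 230 draws guarantee 5 fuchsia beads.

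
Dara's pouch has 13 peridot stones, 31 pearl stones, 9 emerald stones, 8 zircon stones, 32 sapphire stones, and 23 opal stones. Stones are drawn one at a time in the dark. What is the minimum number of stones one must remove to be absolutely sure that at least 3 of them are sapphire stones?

87

In the worst case for collecting sapphire stones, every non-sapphire stone comes out first.
There are 13 + 31 + 9 + 8 + 23 = 84 non-sapphire stones altogether.
After those, each further stone must be sapphire, so 84 + 3 = 87 draws guarantee 3 sapphire stones.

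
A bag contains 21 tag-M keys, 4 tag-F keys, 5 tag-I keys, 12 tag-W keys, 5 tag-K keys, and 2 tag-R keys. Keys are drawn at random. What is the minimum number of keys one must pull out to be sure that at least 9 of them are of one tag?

33

An adversary could hand out at most 8 keys per tag (4 tags run out sooner): 8 + 4 + 5 + 8 + 5 + 2 = 32 keys and still no tag has 9.
By the pigeonhole principle, one more key lands in a tag already at 8, so 33 draws are enough and 32 are not.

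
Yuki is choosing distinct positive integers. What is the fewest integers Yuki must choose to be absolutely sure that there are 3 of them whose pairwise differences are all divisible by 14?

Integers whose pairwise differences are multiples of 14 are exactly those sharing a remainder mod 14. By pigeonhole, the 14 residue classes mod 14 are the pigeonholes.
With 28 integers one could put 2 in each residue class and have no class reach 3.
The 29th integer pushes some class to 3, so 14·2 + 1 = 29.

29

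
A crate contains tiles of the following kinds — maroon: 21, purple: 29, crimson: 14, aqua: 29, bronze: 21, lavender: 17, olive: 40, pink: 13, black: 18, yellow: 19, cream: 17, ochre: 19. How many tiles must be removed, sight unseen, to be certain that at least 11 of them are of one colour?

121

By pigeonhole, put each drawn tile into a box by colour. The largest draw with every box below 11 takes min(count, 10) from each colour.
Σ min(cᵢ, 10) = 10 + 10 + 10 + 10 + 10 + 10 + 10 + 10 + 10 + 10 + 10 + 10 = 120.
Draw number 120 + 1 = 121 must push one box to 11.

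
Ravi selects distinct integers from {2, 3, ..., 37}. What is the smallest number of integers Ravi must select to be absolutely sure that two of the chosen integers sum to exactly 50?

25

A set avoiding the sum 50 can contain at most one of each pair {x, 50−x}, plus the 12 elements whose complement lies outside the range or equal to its own complement.
The integers 2, …, 25 (24 of them) are such a set: any two sum to at least 2+3 = 5 and at most 24+25 = 49 < 50.
Any 25th integer completes one of the 12 pairs, so 25 choices force a sum of 50.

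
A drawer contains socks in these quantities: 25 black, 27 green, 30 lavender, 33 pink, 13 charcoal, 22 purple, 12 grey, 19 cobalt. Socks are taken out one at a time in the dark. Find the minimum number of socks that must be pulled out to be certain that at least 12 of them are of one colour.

By the pigeonhole principle, put each drawn sock into a box by colour. The largest draw with every box below 12 takes min(count, 11) from each colour.
Σ min(cᵢ, 11) = 11 + 11 + 11 + 11 + 11 + 11 + 11 + 11 = 88.
Draw number 88 + 1 = 89 must push one box to 12.

89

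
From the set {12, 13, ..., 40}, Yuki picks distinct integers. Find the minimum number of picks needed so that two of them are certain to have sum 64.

22

A set avoiding the sum 64 can contain at most one of each pair {x, 64−x}, plus the 13 elements whose complement lies outside the range or equal to its own complement.
The integers 12, …, 32 (21 of them) are such a set: any two sum to at least 12+13 = 25 and at most 31+32 = 63 < 64.
By pigeonhole, any 22nd integer completes one of the 8 pairs, so 22 choices force a sum of 64.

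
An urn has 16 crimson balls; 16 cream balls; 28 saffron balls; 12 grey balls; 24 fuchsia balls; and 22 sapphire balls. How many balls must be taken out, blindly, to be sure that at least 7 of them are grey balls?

113

In the worst case for collecting grey balls, every non-grey ball comes out first.
There are 16 + 16 + 28 + 24 + 22 = 106 non-grey balls altogether.
After those, each further ball must be grey, so 106 + 7 = 113 draws guarantee 7 grey balls.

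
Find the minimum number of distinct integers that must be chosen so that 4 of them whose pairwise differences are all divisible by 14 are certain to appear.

Integers whose pairwise differences are multiples of 14 are exactly those sharing a remainder mod 14. By pigeonhole, the 14 residue classes mod 14 are the pigeonholes.
With 42 integers one could put 3 in each residue class and have no class reach 4.
The 43rd integer pushes some class to 4, so 14·3 + 1 = 43.

43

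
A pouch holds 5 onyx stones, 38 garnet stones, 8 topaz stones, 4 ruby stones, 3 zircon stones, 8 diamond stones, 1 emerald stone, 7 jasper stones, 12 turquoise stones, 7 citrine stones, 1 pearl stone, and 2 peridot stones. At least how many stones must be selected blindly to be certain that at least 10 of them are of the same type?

By pigeonhole, put each drawn stone into a box by type. The largest draw with every box below 10 takes min(count, 9) from each type; types with fewer than 9 contribute all they have.
Σ min(cᵢ, 9) = 5 + 9 + 8 + 4 + 3 + 8 + 1 + 7 + 9 + 7 + 1 + 2 = 64.
Draw number 64 + 1 = 65 must push one box to 10.

65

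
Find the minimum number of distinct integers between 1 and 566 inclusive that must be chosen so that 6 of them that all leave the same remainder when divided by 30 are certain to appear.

151

By the pigeonhole principle, the 30 residue classes mod 30 are the pigeonholes.
With 150 integers one could put 5 in each residue class and have no class reach 6.
The 151st integer pushes some class to 6, so 30·5 + 1 = 151.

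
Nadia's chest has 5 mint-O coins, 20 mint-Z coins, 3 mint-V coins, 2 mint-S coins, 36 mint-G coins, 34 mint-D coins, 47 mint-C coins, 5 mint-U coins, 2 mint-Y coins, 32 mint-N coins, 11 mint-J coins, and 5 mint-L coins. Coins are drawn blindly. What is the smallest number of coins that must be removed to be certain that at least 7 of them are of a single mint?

By pigeonhole, put each drawn coin into a box by mint. The largest draw with every box below 7 takes min(count, 6) from each mint; mints with fewer than 6 contribute all they have.
Σ min(cᵢ, 6) = 5 + 6 + 3 + 2 + 6 + 6 + 6 + 5 + 2 + 6 + 6 + 5 = 58.
Draw number 58 + 1 = 59 must push one box to 7.

59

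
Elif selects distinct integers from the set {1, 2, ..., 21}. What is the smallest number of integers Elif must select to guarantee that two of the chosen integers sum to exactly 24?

13

Two chosen integers sum to 24 exactly when both halves of some pair {x, 24−x} with 3 ≤ x ≤ 24−x ≤ 21 are chosen — 9 such pairs.
The remaining 3 elements (those with no distinct partner in range) can never complete a 24-sum, so the worst case takes all of them and one from each pair: 3 + 9 = 12.
By pigeonhole, the 13th integer has to be the second member of some pair, so 12 + 1 = 13.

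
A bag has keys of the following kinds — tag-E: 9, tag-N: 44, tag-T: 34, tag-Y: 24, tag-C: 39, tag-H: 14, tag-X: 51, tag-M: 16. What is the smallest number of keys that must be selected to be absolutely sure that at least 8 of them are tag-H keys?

In the worst case for collecting tag-H keys, every non-tag-H key comes out first.
There are 9 + 44 + 34 + 24 + 39 + 51 + 16 = 217 non-tag-H keys altogether.
After those, each further key must be tag-H, so 217 + 8 = 225 draws guarantee 8 tag-H keys.

225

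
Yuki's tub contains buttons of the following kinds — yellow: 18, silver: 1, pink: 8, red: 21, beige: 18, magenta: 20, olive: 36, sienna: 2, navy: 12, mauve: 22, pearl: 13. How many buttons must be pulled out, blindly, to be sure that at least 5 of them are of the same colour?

40

The 11 colours are the holes; the buttons drawn are the pigeons.
To avoid 5 of any one colour, the worst case takes at most 4 of each colour, or every button of a colour that has fewer than 4.
That gives 4 + 1 + 4 + 4 + 4 + 4 + 4 + 2 + 4 + 4 + 4 = 39 buttons with no colour reaching 5.
The next button forces some colour to 5, so 39 + 1 = 40.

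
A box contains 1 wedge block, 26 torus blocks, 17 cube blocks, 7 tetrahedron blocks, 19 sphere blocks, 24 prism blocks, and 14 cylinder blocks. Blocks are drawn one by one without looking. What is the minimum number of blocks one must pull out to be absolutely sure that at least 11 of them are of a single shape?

An adversary could hand out at most 10 blocks per shape (wedge, tetrahedron run out sooner): 1 + 10 + 10 + 7 + 10 + 10 + 10 = 58 blocks and still no shape has 11.
One more block lands in a shape already at 10, so 59 draws are enough and 58 are not.

59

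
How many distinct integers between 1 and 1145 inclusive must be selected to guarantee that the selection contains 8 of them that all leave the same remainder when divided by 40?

By the pigeonhole principle, the 40 residue classes mod 40 are the pigeonholes.
With 280 integers one could put 7 in each residue class and have no class reach 8.
The 281st integer pushes some class to 8, so 40·7 + 1 = 281.

281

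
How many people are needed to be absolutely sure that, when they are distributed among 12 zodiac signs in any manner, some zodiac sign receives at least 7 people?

With 72 people one could put exactly 6 in each of the 12 zodiac signs, and no zodiac sign would reach 7.
By pigeonhole, one more person must land in a zodiac sign that already has 6, giving it 7.
So 12 × 6 + 1 = 73 people are required.

73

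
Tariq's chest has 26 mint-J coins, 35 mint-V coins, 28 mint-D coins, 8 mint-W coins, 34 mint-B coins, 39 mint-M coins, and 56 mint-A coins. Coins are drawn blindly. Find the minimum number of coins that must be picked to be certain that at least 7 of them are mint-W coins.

225

In the worst case for collecting mint-W coins, every non-mint-W coin comes out first.
There are 26 + 35 + 28 + 34 + 39 + 56 = 218 non-mint-W coins altogether.
After those, each further coin must be mint-W, so 218 + 7 = 225 draws guarantee 7 mint-W coins.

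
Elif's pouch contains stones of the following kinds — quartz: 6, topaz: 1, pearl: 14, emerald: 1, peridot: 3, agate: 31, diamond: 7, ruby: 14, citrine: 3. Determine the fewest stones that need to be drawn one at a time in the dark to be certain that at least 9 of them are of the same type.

46

An adversary could hand out at most 8 stones per type (6 types run out sooner): 6 + 1 + 8 + 1 + 3 + 8 + 7 + 8 + 3 = 45 stones and still no type has 9.
Pigeonhole: one more stone lands in a type already at 8, so 46 draws are enough and 45 are not.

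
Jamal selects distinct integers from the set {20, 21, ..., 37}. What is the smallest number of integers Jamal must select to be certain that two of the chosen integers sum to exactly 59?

A set avoiding the sum 59 can contain at most one of each pair {x, 59−x}, plus the 2 elements whose complement lies outside the range.
The integers 20, …, 29 (10 of them) are such a set: any two sum to at least 20+21 = 41 and at most 28+29 = 57 < 59.
Any 11th integer completes one of the 8 pairs, so 11 choices force a sum of 59.

11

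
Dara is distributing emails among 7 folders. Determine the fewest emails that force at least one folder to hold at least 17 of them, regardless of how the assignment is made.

113

With 112 emails one could put exactly 16 in each of the 7 folders, and no folder would reach 17.
One more email must land in a folder that already has 16, giving it 17.
So 7 × 16 + 1 = 113 emails are required.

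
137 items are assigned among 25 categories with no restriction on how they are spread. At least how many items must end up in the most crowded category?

6

The 25 categories are the holes and the 137 items are the pigeons.
If every category held at most 5 items, the total would be at most 25 × 5 = 125, which is less than 137.
So some category holds at least ⌈137/25⌉ = 6 items.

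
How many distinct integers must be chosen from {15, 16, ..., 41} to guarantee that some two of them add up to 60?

A set avoiding the sum 60 can contain at most one of each pair {x, 60−x}, plus the 5 elements whose complement lies outside the range or equal to its own complement.
The integers 15, …, 30 (16 of them) are such a set: any two sum to at least 15+16 = 31 and at most 29+30 = 59 < 60.
By pigeonhole, any 17th integer completes one of the 11 pairs, so 17 choices force a sum of 60.

17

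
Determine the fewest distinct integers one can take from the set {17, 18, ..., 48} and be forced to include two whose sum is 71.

20

A set avoiding the sum 71 can contain at most one of each pair {x, 71−x}, plus the 6 elements whose complement lies outside the range.
The integers 17, …, 35 (19 of them) are such a set: any two sum to at least 17+18 = 35 and at most 34+35 = 69 < 71.
By the pigeonhole principle, any 20th integer completes one of the 13 pairs, so 20 choices force a sum of 71.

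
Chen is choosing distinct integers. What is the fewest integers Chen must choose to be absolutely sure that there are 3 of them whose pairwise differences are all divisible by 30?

61

Integers whose pairwise differences are multiples of 30 are exactly those sharing a remainder mod 30. The 30 residue classes mod 30 are the pigeonholes.
With 60 integers one could put 2 in each residue class and have no class reach 3.
The 61st integer pushes some class to 3, so 30·2 + 1 = 61.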